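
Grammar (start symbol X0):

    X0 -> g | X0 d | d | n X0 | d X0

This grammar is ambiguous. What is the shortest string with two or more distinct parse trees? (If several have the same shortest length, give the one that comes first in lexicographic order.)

d d

length 1: no string has ≥2 trees
length 2: d d has 2 parse trees

Two derivations of d d:
  X0 ⇒ X0 d ⇒ d d
  X0 ⇒ d X0 ⇒ d d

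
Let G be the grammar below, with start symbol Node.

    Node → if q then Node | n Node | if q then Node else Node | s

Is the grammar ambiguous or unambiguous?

Ambiguous

Witness: if q then if q then s else s

Derivation 1: Node ⇒ if q then Node ⇒ if q then if q then Node else Node ⇒ if q then if q then s else Node ⇒ if q then if q then s else s
Derivation 2: Node ⇒ if q then Node else Node ⇒ if q then if q then Node else Node ⇒ if q then if q then s else Node ⇒ if q then if q then s else s

Two distinct leftmost derivations for the same string.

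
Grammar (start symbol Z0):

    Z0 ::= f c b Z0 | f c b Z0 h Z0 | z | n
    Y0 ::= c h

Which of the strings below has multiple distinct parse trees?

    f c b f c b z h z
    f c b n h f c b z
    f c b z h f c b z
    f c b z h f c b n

f c b f c b z h z

f c b f c b z h z: 2 trees
f c b n h f c b z: 1 tree
f c b z h f c b z: 1 tree
f c b z h f c b n: 1 tree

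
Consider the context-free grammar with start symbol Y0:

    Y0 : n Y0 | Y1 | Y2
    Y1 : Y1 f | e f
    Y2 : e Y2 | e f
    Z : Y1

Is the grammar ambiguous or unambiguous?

Ambiguous

Witness: e f

Derivation 1: Y0 ⇒ Y1 ⇒ e f
Derivation 2: Y0 ⇒ Y2 ⇒ e f

Two distinct leftmost derivations for the same string.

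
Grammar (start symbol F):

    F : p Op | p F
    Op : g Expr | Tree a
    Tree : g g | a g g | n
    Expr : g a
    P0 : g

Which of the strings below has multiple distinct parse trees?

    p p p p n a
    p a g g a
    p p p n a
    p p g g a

p p p p n a: 1 tree
p a g g a: 1 tree
p p p n a: 1 tree
p p g g a: 2 trees

p p g g a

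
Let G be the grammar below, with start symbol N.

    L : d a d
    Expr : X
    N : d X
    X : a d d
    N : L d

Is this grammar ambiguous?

Witness: d a d d

Derivation 1: N ⇒ d X ⇒ d a d d
Derivation 2: N ⇒ L d ⇒ d a d d

Two distinct leftmost derivations for the same string.

Ambiguous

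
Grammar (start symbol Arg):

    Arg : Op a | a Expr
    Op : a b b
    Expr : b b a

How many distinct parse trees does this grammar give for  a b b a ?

Parse trees for a b b a:
  [Arg [Op a b b] a]
  [Arg a [Expr b b a]]

2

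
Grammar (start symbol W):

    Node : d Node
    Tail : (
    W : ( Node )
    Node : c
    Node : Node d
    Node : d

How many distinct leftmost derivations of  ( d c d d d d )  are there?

Parse trees for ( d c d d d d ):
  [W ( [Node d [Node [Node [Node [Node [Node c] d] d] d] d]] )]
  [W ( [Node [Node d [Node [Node [Node [Node c] d] d] d]] d] )]
  [W ( [Node [Node [Node d [Node [Node [Node c] d] d]] d] d] )]
  [W ( [Node [Node [Node [Node d [Node [Node c] d]] d] d] d] )]
  [W ( [Node [Node [Node [Node [Node d [Node c]] d] d] d] d] )]

5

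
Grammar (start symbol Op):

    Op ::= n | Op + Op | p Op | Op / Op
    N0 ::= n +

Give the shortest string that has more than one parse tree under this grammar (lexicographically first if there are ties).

p n + n

length 1: no string has ≥2 trees
length 2: no string has ≥2 trees
length 3: no string has ≥2 trees
length 4: p n + n has 2 parse trees

Two derivations of p n + n:
  Op ⇒ Op + Op ⇒ p Op + Op ⇒ p n + Op ⇒ p n + n
  Op ⇒ p Op ⇒ p Op + Op ⇒ p n + Op ⇒ p n + n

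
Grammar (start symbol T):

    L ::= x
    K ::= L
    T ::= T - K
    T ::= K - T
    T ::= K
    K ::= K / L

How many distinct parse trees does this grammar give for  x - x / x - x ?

Parse trees for x - x / x - x:
  [T [T [T [K [L x]]] - [K [K [L x]] / [L x]]] - [K [L x]]]
  [T [T [K [L x]] - [T [K [K [L x]] / [L x]]]] - [K [L x]]]
  [T [K [L x]] - [T [T [K [K [L x]] / [L x]]] - [K [L x]]]]
  [T [K [L x]] - [T [K [K [L x]] / [L x]] - [T [K [L x]]]]]

4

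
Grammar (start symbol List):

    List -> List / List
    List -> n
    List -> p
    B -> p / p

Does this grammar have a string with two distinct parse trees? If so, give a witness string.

Witness: n / n / n

Derivation 1: List ⇒ List / List ⇒ List / List / List ⇒ n / List / List ⇒ n / n / List ⇒ n / n / n
Derivation 2: List ⇒ List / List ⇒ n / List ⇒ n / List / List ⇒ n / n / List ⇒ n / n / n

Two distinct leftmost derivations for the same string.

Ambiguous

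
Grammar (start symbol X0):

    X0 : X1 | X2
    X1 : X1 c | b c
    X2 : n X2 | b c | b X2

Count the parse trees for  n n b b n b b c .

Parse trees for n n b b n b b c:
  [X0 [X2 n [X2 n [X2 b [X2 b [X2 n [X2 b [X2 b c]]]]]]]]

1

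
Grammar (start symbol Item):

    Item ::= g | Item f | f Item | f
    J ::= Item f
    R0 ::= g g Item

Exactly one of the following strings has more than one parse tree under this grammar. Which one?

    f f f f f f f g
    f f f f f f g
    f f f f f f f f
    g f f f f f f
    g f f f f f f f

f f f f f f f g: 1 tree
f f f f f f g: 1 tree
f f f f f f f f: 128 trees
g f f f f f f: 1 tree
g f f f f f f f: 1 tree

f f f f f f f f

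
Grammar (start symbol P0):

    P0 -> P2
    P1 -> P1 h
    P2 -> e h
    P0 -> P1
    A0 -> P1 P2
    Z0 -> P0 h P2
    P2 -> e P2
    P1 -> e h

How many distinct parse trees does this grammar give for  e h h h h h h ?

1

Parse trees for e h h h h h h:
  [P0 [P1 [P1 [P1 [P1 [P1 [P1 e h] h] h] h] h] h]]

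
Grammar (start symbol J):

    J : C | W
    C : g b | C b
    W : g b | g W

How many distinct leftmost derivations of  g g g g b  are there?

1

Parse trees for g g g g b:
  [J [W g [W g [W g [W g b]]]]]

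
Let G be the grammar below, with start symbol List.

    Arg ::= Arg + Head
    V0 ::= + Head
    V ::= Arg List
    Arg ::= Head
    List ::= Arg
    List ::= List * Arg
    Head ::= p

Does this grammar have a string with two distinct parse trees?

Unambiguous

Only List, Arg, Head are reachable from List; ignoring the rest: List → List * Arg | Arg  ;  Arg → Arg + Head | Head  — a left-associative chain with Head at the bottom. Each string factors uniquely by precedence.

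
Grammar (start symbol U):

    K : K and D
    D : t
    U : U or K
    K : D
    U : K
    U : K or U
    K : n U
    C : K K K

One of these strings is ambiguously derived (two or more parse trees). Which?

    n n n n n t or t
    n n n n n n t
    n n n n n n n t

n n n n n t or t

n n n n n t or t: 12 trees
n n n n n n t: 1 tree
n n n n n n n t: 1 tree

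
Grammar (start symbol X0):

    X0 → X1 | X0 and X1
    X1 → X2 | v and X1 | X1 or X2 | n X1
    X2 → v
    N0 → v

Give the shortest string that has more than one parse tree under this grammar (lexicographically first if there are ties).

v and v

length 1: no string has ≥2 trees
length 2: no string has ≥2 trees
length 3: v and v has 2 parse trees

Two derivations of v and v:
  X0 ⇒ X1 ⇒ v and X1 ⇒ v and X2 ⇒ v and v
  X0 ⇒ X0 and X1 ⇒ X1 and X1 ⇒ X2 and X1 ⇒ v and X1 ⇒ v and X2 ⇒ v and v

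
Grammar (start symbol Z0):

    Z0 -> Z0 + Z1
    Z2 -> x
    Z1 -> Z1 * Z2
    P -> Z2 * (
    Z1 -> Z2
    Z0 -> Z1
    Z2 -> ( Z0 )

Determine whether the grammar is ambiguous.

Unambiguous

Only Z0, Z1, Z2 are reachable from Z0; ignoring the rest: The grammar is stratified — Z0 handles '+' (left-recursive), Z1 handles '*', Z2 atoms. Each operator has a fixed associativity and precedence level, so every string has one parse.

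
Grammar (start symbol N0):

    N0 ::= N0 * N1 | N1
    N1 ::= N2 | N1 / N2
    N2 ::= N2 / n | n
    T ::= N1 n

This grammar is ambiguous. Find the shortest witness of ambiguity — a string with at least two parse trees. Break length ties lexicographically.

length 1: no string has ≥2 trees
length 3: n / n has 2 parse trees

Two derivations of n / n:
  N0 ⇒ N1 ⇒ N2 ⇒ N2 / n ⇒ n / n
  N0 ⇒ N1 ⇒ N1 / N2 ⇒ N2 / N2 ⇒ n / N2 ⇒ n / n

n / n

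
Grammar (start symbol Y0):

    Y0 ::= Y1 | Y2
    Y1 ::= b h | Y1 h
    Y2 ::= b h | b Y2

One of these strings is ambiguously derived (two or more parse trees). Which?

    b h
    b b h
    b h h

b h

b h: 2 trees
b b h: 1 tree
b h h: 1 tree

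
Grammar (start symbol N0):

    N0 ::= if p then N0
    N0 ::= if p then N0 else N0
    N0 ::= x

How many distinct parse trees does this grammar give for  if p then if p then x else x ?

Parse trees for if p then if p then x else x:
  [N0 if p then [N0 if p then [N0 x] else [N0 x]]]
  [N0 if p then [N0 if p then [N0 x]] else [N0 x]]

2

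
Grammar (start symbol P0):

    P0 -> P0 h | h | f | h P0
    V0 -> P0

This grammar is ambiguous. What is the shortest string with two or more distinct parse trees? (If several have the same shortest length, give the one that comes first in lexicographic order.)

length 1: no string has ≥2 trees
length 2: h h has 2 parse trees

Two derivations of h h:
  P0 ⇒ P0 h ⇒ h h
  P0 ⇒ h P0 ⇒ h h

h h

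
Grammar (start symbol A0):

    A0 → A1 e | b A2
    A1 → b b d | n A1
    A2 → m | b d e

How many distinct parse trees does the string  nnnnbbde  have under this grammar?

Parse trees for nnnnbbde:
  [A0 [A1 n [A1 n [A1 n [A1 n [A1 b b d]]]]] e]

1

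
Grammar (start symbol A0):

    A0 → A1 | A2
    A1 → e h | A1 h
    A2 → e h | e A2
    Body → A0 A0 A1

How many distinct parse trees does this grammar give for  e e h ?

1

Parse trees for e e h:
  [A0 [A2 e [A2 e h]]]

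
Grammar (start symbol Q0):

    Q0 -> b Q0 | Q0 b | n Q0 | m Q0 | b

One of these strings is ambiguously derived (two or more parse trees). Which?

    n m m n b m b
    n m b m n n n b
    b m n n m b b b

n m m n b m b: 1 tree
n m b m n n n b: 1 tree
b m n n m b b b: 29 trees

b m n n m b b b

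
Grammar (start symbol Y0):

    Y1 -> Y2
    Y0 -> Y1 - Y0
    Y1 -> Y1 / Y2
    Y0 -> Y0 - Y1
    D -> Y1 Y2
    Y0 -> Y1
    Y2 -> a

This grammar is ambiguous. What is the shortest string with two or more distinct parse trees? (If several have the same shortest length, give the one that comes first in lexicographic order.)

a - a

length 1: no string has ≥2 trees
length 3: a - a has 2 parse trees

Two derivations of a - a:
  Y0 ⇒ Y1 - Y0 ⇒ Y2 - Y0 ⇒ a - Y0 ⇒ a - Y1 ⇒ a - Y2 ⇒ a - a
  Y0 ⇒ Y0 - Y1 ⇒ Y1 - Y1 ⇒ Y2 - Y1 ⇒ a - Y1 ⇒ a - Y2 ⇒ a - a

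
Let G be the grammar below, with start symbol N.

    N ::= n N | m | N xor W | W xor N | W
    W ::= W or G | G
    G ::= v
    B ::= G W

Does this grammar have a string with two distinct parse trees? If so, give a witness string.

Ambiguous

Witness: v xor v

Derivation 1: N ⇒ N xor W ⇒ W xor W ⇒ G xor W ⇒ v xor W ⇒ v xor G ⇒ v xor v
Derivation 2: N ⇒ W xor N ⇒ G xor N ⇒ v xor N ⇒ v xor W ⇒ v xor G ⇒ v xor v

Two distinct leftmost derivations for the same string.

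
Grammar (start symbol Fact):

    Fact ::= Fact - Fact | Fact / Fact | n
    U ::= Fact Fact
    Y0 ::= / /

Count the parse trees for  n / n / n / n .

Parse trees for n / n / n / n:
  [Fact [Fact n] / [Fact [Fact n] / [Fact [Fact n] / [Fact n]]]]
  [Fact [Fact n] / [Fact [Fact [Fact n] / [Fact n]] / [Fact n]]]
  [Fact [Fact [Fact n] / [Fact n]] / [Fact [Fact n] / [Fact n]]]
  [Fact [Fact [Fact n] / [Fact [Fact n] / [Fact n]]] / [Fact n]]
  [Fact [Fact [Fact [Fact n] / [Fact n]] / [Fact n]] / [Fact n]]

5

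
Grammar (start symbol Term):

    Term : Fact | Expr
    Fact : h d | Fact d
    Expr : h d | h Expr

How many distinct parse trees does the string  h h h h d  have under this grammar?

Parse trees for h h h h d:
  [Term [Expr h [Expr h [Expr h [Expr h d]]]]]

1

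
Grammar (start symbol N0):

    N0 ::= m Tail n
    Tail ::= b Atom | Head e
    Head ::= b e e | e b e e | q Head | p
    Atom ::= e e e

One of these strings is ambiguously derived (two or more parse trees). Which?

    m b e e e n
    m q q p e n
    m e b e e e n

m b e e e n: 2 trees
m q q p e n: 1 tree
m e b e e e n: 1 tree

m b e e e n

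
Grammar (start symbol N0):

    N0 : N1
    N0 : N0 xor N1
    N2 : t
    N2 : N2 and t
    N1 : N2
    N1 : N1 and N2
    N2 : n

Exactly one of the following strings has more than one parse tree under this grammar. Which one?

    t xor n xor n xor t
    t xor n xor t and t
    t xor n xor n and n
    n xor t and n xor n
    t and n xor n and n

t xor n xor n xor t: 1 tree
t xor n xor t and t: 2 trees
t xor n xor n and n: 1 tree
n xor t and n xor n: 1 tree
t and n xor n and n: 1 tree

t xor n xor t and t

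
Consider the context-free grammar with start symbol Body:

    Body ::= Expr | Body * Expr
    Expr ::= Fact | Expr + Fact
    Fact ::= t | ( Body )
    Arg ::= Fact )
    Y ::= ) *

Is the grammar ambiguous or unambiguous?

(Arg, Y are unreachable from Body, so their rules don't affect L(Body).) This is a standard precedence ladder (Body over Expr over Fact), with each level left-recursive on its own operator ('*' at Body, '+' at Expr). That structure is LR(1), hence unambiguous.

Unambiguous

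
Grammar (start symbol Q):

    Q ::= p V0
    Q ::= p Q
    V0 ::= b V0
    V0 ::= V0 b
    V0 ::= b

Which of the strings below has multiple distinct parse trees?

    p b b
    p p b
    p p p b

p b b: 2 trees
p p b: 1 tree
p p p b: 1 tree

p b b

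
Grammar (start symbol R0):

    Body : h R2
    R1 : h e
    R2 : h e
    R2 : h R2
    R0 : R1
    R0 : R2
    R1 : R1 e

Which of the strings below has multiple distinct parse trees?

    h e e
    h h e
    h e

h e e: 1 tree
h h e: 1 tree
h e: 2 trees

h e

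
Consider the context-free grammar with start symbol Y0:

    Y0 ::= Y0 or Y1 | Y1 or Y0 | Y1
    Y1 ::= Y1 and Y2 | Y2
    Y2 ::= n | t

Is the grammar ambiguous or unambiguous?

Witness: n or n

Derivation 1: Y0 ⇒ Y0 or Y1 ⇒ Y1 or Y1 ⇒ Y2 or Y1 ⇒ n or Y1 ⇒ n or Y2 ⇒ n or n
Derivation 2: Y0 ⇒ Y1 or Y0 ⇒ Y2 or Y0 ⇒ n or Y0 ⇒ n or Y1 ⇒ n or Y2 ⇒ n or n

Two distinct leftmost derivations for the same string.

Ambiguous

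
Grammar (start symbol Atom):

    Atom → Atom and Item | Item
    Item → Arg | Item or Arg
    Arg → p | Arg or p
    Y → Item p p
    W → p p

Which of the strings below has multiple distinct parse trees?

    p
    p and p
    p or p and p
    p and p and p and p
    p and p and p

p or p and p

p: 1 tree
p and p: 1 tree
p or p and p: 2 trees
p and p and p and p: 1 tree
p and p and p: 1 tree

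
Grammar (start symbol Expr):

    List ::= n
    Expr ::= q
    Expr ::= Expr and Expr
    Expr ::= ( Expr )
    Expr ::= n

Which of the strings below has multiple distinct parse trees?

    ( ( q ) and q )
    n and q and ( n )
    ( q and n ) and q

n and q and ( n )

( ( q ) and q ): 1 tree
n and q and ( n ): 2 trees
( q and n ) and q: 1 tree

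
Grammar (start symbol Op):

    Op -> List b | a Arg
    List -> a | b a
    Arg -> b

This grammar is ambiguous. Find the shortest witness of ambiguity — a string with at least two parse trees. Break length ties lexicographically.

a b

length 2: a b has 2 parse trees

Two derivations of a b:
  Op ⇒ List b ⇒ a b
  Op ⇒ a Arg ⇒ a b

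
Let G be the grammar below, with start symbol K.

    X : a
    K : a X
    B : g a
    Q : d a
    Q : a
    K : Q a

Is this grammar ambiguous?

Witness: a a

Derivation 1: K ⇒ a X ⇒ a a
Derivation 2: K ⇒ Q a ⇒ a a

Two distinct leftmost derivations for the same string.

Ambiguous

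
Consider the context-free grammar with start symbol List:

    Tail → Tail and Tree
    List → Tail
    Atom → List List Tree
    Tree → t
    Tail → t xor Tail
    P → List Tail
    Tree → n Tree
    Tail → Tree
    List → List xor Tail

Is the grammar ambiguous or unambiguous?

Ambiguous

Witness: t xor t

Derivation 1: List ⇒ Tail ⇒ t xor Tail ⇒ t xor Tree ⇒ t xor t
Derivation 2: List ⇒ List xor Tail ⇒ Tail xor Tail ⇒ Tree xor Tail ⇒ t xor Tail ⇒ t xor Tree ⇒ t xor t

Two distinct leftmost derivations for the same string.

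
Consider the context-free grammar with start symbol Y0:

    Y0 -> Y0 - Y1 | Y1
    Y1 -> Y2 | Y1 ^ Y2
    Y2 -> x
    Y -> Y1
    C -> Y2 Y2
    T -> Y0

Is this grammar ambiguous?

(Y, C, T are unreachable from Y0, so their rules don't affect L(Y0).) The grammar is stratified — Y0 handles '-' (left-recursive), Y1 handles '^', Y2 atoms. Each operator has a fixed associativity and precedence level, so every string has one parse.

Unambiguous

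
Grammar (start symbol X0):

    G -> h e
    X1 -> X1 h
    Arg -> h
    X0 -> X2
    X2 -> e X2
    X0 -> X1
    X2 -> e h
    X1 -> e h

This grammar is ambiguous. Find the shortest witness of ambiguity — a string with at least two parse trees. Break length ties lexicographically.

e h

length 2: e h has 2 parse trees

Two derivations of e h:
  X0 ⇒ X2 ⇒ e h
  X0 ⇒ X1 ⇒ e h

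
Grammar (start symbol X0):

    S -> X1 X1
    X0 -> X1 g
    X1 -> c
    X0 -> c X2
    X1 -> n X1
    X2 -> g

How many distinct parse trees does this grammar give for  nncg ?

1

Parse trees for nncg:
  [X0 [X1 n [X1 n [X1 c]]] g]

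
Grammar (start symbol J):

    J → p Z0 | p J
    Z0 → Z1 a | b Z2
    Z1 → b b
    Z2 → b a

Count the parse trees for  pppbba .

2

Parse trees for pppbba:
  [J p [J p [J p [Z0 [Z1 b b] a]]]]
  [J p [J p [J p [Z0 b [Z2 b a]]]]]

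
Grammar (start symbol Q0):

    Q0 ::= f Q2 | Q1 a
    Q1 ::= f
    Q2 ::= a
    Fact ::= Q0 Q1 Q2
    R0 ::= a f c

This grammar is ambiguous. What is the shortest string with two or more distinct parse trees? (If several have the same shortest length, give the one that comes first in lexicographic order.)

f a

length 2: f a has 2 parse trees

Two derivations of f a:
  Q0 ⇒ f Q2 ⇒ f a
  Q0 ⇒ Q1 a ⇒ f a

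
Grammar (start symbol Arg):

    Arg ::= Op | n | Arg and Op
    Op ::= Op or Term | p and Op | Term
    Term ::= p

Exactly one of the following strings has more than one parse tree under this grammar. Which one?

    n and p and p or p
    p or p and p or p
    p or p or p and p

n and p and p or p

n and p and p or p: 3 trees
p or p and p or p: 1 tree
p or p or p and p: 1 tree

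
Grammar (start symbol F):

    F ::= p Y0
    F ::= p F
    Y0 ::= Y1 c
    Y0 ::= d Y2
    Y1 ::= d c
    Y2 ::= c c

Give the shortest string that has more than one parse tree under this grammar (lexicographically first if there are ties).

p d c c

length 4: p d c c has 2 parse trees

Two derivations of p d c c:
  F ⇒ p Y0 ⇒ p Y1 c ⇒ p d c c
  F ⇒ p Y0 ⇒ p d Y2 ⇒ p d c c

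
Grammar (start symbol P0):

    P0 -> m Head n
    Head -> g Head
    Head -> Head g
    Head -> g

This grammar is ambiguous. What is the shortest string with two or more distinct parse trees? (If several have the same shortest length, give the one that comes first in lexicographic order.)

m g g n

length 3: no string has ≥2 trees
length 4: m g g n has 2 parse trees

Two derivations of m g g n:
  P0 ⇒ m Head n ⇒ m g Head n ⇒ m g g n
  P0 ⇒ m Head n ⇒ m Head g n ⇒ m g g n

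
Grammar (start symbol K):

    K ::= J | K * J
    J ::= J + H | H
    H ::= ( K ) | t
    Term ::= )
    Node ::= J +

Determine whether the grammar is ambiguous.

Unambiguous

(Term, Node are unreachable from K, so their rules don't affect L(K).) The grammar is stratified — K handles '*' (left-recursive), J handles '+', H atoms. Each operator has a fixed associativity and precedence level, so every string has one parse.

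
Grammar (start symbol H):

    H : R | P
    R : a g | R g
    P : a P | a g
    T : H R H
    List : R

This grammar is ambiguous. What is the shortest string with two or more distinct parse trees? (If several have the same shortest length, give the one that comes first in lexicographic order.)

length 2: a g has 2 parse trees

Two derivations of a g:
  H ⇒ R ⇒ a g
  H ⇒ P ⇒ a g

a g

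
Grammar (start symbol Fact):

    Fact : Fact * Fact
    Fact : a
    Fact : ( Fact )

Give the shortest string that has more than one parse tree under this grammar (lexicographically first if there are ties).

a * a * a

length 1: no string has ≥2 trees
length 3: no string has ≥2 trees
length 5: a * a * a has 2 parse trees

Two derivations of a * a * a:
  Fact ⇒ Fact * Fact ⇒ Fact * Fact * Fact ⇒ a * Fact * Fact ⇒ a * a * Fact ⇒ a * a * a
  Fact ⇒ Fact * Fact ⇒ a * Fact ⇒ a * Fact * Fact ⇒ a * a * Fact ⇒ a * a * a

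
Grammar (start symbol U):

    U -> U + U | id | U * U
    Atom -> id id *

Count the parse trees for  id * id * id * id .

Parse trees for id * id * id * id:
  [U [U id] * [U [U id] * [U [U id] * [U id]]]]
  [U [U id] * [U [U [U id] * [U id]] * [U id]]]
  [U [U [U id] * [U id]] * [U [U id] * [U id]]]
  [U [U [U id] * [U [U id] * [U id]]] * [U id]]
  [U [U [U [U id] * [U id]] * [U id]] * [U id]]

5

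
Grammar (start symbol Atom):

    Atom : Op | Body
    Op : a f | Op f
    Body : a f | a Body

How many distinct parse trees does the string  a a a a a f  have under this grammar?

1

Parse trees for a a a a a f:
  [Atom [Body a [Body a [Body a [Body a [Body a f]]]]]]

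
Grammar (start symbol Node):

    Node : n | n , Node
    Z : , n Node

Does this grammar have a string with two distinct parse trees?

Unambiguous

(Z is unreachable from Node, so its rules don't affect L(Node).) Right-recursive list with a separator: after each atom, whether the separator follows determines the rule. One parse per string.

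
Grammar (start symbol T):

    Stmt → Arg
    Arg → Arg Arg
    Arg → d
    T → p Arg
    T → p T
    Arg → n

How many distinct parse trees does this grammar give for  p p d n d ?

Parse trees for p p d n d:
  [T p [T p [Arg [Arg d] [Arg [Arg n] [Arg d]]]]]
  [T p [T p [Arg [Arg [Arg d] [Arg n]] [Arg d]]]]

2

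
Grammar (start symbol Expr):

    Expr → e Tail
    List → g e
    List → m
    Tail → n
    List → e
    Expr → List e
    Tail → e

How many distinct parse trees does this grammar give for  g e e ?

Parse trees for g e e:
  [Expr [List g e] e]

1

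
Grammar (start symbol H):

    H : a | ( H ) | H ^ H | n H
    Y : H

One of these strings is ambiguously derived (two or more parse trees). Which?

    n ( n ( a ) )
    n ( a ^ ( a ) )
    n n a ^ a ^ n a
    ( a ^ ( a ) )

n ( n ( a ) ): 1 tree
n ( a ^ ( a ) ): 1 tree
n n a ^ a ^ n a: 9 trees
( a ^ ( a ) ): 1 tree

n n a ^ a ^ n a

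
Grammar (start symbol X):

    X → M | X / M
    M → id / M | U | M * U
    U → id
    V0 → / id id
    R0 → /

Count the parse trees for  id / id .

2

Parse trees for id / id:
  [X [M id / [M [U id]]]]
  [X [X [M [U id]]] / [M [U id]]]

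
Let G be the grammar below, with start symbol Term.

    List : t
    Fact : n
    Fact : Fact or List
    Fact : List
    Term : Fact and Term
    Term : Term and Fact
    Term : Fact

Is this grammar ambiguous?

Witness: n and n

Derivation 1: Term ⇒ Fact and Term ⇒ n and Term ⇒ n and Fact ⇒ n and n
Derivation 2: Term ⇒ Term and Fact ⇒ Fact and Fact ⇒ n and Fact ⇒ n and n

Two distinct leftmost derivations for the same string.

Ambiguous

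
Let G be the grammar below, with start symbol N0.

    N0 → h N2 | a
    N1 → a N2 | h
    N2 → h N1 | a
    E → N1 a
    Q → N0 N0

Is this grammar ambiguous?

Only N0, N1, N2 are reachable from N0; ignoring the rest: Restricted to the reachable nonterminals, every rule has the form A → t or A → t B, and no two rules for the same A share a first terminal. The grammar encodes a DFA — one run per string.

Unambiguous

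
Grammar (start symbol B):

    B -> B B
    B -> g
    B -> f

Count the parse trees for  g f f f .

5

Parse trees for g f f f:
  [B [B g] [B [B f] [B [B f] [B f]]]]
  [B [B g] [B [B [B f] [B f]] [B f]]]
  [B [B [B g] [B f]] [B [B f] [B f]]]
  [B [B [B g] [B [B f] [B f]]] [B f]]
  [B [B [B [B g] [B f]] [B f]] [B f]]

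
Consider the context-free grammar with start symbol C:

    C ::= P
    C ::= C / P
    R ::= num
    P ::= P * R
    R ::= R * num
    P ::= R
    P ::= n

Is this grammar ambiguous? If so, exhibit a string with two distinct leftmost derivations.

Witness: num * num

Derivation 1: C ⇒ P ⇒ P * R ⇒ R * R ⇒ num * R ⇒ num * num
Derivation 2: C ⇒ P ⇒ R ⇒ R * num ⇒ num * num

Two distinct leftmost derivations for the same string.

Ambiguous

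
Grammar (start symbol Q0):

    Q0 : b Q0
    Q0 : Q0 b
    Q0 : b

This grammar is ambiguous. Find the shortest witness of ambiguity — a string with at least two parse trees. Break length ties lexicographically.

length 1: no string has ≥2 trees
length 2: b b has 2 parse trees

Two derivations of b b:
  Q0 ⇒ b Q0 ⇒ b b
  Q0 ⇒ Q0 b ⇒ b b

b b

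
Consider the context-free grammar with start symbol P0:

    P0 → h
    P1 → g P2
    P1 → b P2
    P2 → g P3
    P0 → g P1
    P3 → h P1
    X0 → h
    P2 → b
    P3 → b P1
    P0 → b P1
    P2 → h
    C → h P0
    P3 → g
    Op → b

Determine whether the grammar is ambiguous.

Unambiguous

(Op, X0, C are unreachable from P0, so their rules don't affect L(P0).) Restricted to the reachable nonterminals, every rule has the form A → t or A → t B, and no two rules for the same A share a first terminal. The grammar encodes a DFA — one run per string.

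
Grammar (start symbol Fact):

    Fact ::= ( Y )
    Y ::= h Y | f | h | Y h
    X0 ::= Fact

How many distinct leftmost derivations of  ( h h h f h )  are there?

4

Parse trees for ( h h h f h ):
  [Fact ( [Y h [Y h [Y h [Y [Y f] h]]]] )]
  [Fact ( [Y h [Y h [Y [Y h [Y f]] h]]] )]
  [Fact ( [Y h [Y [Y h [Y h [Y f]]] h]] )]
  [Fact ( [Y [Y h [Y h [Y h [Y f]]]] h] )]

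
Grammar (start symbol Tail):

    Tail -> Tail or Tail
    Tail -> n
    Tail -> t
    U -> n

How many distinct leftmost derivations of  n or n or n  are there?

2

Parse trees for n or n or n:
  [Tail [Tail n] or [Tail [Tail n] or [Tail n]]]
  [Tail [Tail [Tail n] or [Tail n]] or [Tail n]]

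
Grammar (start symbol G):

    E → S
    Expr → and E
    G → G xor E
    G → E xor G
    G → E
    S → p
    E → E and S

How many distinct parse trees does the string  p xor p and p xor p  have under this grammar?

4

Parse trees for p xor p and p xor p:
  [G [G [G [E [S p]]] xor [E [E [S p]] and [S p]]] xor [E [S p]]]
  [G [G [E [S p]] xor [G [E [E [S p]] and [S p]]]] xor [E [S p]]]
  [G [E [S p]] xor [G [G [E [E [S p]] and [S p]]] xor [E [S p]]]]
  [G [E [S p]] xor [G [E [E [S p]] and [S p]] xor [G [E [S p]]]]]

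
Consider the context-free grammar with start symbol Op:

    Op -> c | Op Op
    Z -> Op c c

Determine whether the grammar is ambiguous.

Ambiguous

Witness: c c c

Derivation 1: Op ⇒ Op Op ⇒ c Op ⇒ c Op Op ⇒ c c Op ⇒ c c c
Derivation 2: Op ⇒ Op Op ⇒ Op Op Op ⇒ c Op Op ⇒ c c Op ⇒ c c c

Two distinct leftmost derivations for the same string.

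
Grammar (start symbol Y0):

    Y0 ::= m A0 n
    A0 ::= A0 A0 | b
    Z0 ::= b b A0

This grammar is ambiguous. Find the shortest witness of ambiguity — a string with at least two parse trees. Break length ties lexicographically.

length 3: no string has ≥2 trees
length 4: no string has ≥2 trees
length 5: m b b b n has 2 parse trees

Two derivations of m b b b n:
  Y0 ⇒ m A0 n ⇒ m A0 A0 n ⇒ m A0 A0 A0 n ⇒ m b A0 A0 n ⇒ m b b A0 n ⇒ m b b b n
  Y0 ⇒ m A0 n ⇒ m A0 A0 n ⇒ m b A0 n ⇒ m b A0 A0 n ⇒ m b b A0 n ⇒ m b b b n

m b b b n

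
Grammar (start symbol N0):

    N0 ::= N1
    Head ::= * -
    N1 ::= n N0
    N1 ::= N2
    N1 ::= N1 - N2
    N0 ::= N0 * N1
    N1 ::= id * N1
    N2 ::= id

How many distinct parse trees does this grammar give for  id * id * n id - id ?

11

Parse trees for id * id * n id - id (showing first 6 of 11):
  [N0 [N1 [N1 id * [N1 id * [N1 n [N0 [N1 [N2 id]]]]]] - [N2 id]]]
  [N0 [N1 id * [N1 [N1 id * [N1 n [N0 [N1 [N2 id]]]]] - [N2 id]]]]
  [N0 [N1 id * [N1 id * [N1 n [N0 [N1 [N1 [N2 id]] - [N2 id]]]]]]]
  [N0 [N1 id * [N1 id * [N1 [N1 n [N0 [N1 [N2 id]]]] - [N2 id]]]]]
  [N0 [N0 [N1 [N2 id]]] * [N1 [N1 id * [N1 n [N0 [N1 [N2 id]]]]] - [N2 id]]]
  [N0 [N0 [N1 [N2 id]]] * [N1 id * [N1 n [N0 [N1 [N1 [N2 id]] - [N2 id]]]]]]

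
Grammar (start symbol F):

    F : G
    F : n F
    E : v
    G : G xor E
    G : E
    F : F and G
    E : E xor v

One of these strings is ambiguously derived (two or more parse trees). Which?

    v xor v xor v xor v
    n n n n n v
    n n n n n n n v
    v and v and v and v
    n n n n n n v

v xor v xor v xor v

v xor v xor v xor v: 8 trees
n n n n n v: 1 tree
n n n n n n n v: 1 tree
v and v and v and v: 1 tree
n n n n n n v: 1 tree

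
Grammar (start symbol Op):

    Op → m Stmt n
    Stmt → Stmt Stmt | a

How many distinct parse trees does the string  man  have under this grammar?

1

Parse trees for man:
  [Op m [Stmt a] n]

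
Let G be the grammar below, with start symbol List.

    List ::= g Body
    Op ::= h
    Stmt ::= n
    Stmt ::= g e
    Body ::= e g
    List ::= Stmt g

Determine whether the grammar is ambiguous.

Witness: g e g

Derivation 1: List ⇒ g Body ⇒ g e g
Derivation 2: List ⇒ Stmt g ⇒ g e g

Two distinct leftmost derivations for the same string.

Ambiguous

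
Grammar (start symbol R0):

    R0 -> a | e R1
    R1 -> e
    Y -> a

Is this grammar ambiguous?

Unambiguous

Only R0, R1 are reachable from R0; ignoring the rest: Each reachable nonterminal has at most one production per leading terminal, and all productions are right-linear; the derivation is determined token-by-token.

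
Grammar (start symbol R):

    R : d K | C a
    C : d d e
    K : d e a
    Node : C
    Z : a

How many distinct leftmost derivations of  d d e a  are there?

Parse trees for d d e a:
  [R d [K d e a]]
  [R [C d d e] a]

2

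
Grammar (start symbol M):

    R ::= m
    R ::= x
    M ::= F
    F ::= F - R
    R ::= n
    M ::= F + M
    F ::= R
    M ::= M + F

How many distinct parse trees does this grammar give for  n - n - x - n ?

Parse trees for n - n - x - n:
  [M [F [F [F [F [R n]] - [R n]] - [R x]] - [R n]]]

1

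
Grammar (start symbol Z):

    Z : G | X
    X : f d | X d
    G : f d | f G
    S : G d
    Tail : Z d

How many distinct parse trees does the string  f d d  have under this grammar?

1

Parse trees for f d d:
  [Z [X [X f d] d]]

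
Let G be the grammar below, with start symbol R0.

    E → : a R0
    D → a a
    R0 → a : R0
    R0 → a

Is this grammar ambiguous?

Unambiguous

Only R0 is reachable from R0; ignoring the rest: Right-recursive list with a separator: after each atom, whether the separator follows determines the rule. One parse per string.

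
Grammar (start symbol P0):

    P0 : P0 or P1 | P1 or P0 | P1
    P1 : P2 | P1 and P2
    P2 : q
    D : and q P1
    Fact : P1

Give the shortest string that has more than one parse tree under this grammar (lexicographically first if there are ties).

length 1: no string has ≥2 trees
length 3: q or q has 2 parse trees

Two derivations of q or q:
  P0 ⇒ P0 or P1 ⇒ P1 or P1 ⇒ P2 or P1 ⇒ q or P1 ⇒ q or P2 ⇒ q or q
  P0 ⇒ P1 or P0 ⇒ P2 or P0 ⇒ q or P0 ⇒ q or P1 ⇒ q or P2 ⇒ q or q

q or q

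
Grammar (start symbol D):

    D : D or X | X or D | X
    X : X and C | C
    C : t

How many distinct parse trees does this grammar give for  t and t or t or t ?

4

Parse trees for t and t or t or t:
  [D [D [D [X [X [C t]] and [C t]]] or [X [C t]]] or [X [C t]]]
  [D [D [X [X [C t]] and [C t]] or [D [X [C t]]]] or [X [C t]]]
  [D [X [X [C t]] and [C t]] or [D [D [X [C t]]] or [X [C t]]]]
  [D [X [X [C t]] and [C t]] or [D [X [C t]] or [D [X [C t]]]]]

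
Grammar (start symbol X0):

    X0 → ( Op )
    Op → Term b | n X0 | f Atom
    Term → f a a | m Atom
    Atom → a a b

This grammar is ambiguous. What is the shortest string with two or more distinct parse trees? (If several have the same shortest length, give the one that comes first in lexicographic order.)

length 6: ( f a a b ) has 2 parse trees

Two derivations of ( f a a b ):
  X0 ⇒ ( Op ) ⇒ ( Term b ) ⇒ ( f a a b )
  X0 ⇒ ( Op ) ⇒ ( f Atom ) ⇒ ( f a a b )

( f a a b )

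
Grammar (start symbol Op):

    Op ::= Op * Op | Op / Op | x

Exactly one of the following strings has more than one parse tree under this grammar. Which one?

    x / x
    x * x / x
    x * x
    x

x * x / x

x / x: 1 tree
x * x / x: 2 trees
x * x: 1 tree
x: 1 tree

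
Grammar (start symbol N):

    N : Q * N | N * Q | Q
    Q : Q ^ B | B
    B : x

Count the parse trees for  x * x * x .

Parse trees for x * x * x:
  [N [Q [B x]] * [N [Q [B x]] * [N [Q [B x]]]]]
  [N [Q [B x]] * [N [N [Q [B x]]] * [Q [B x]]]]
  [N [N [Q [B x]] * [N [Q [B x]]]] * [Q [B x]]]
  [N [N [N [Q [B x]]] * [Q [B x]]] * [Q [B x]]]

4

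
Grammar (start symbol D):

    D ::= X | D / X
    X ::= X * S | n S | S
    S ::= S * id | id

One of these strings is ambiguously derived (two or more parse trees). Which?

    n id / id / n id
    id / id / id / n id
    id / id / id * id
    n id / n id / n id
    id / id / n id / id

n id / id / n id: 1 tree
id / id / id / n id: 1 tree
id / id / id * id: 2 trees
n id / n id / n id: 1 tree
id / id / n id / id: 1 tree

id / id / id * id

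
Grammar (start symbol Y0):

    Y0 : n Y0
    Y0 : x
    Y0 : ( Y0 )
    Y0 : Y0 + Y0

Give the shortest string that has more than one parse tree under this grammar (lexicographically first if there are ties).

length 1: no string has ≥2 trees
length 2: no string has ≥2 trees
length 3: no string has ≥2 trees
length 4: n x + x has 2 parse trees

Two derivations of n x + x:
  Y0 ⇒ n Y0 ⇒ n Y0 + Y0 ⇒ n x + Y0 ⇒ n x + x
  Y0 ⇒ Y0 + Y0 ⇒ n Y0 + Y0 ⇒ n x + Y0 ⇒ n x + x

n x + x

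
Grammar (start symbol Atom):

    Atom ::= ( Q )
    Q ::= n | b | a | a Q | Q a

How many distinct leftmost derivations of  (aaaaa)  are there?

Parse trees for (aaaaa) (showing first 6 of 16):
  [Atom ( [Q a [Q a [Q a [Q a [Q a]]]]] )]
  [Atom ( [Q a [Q a [Q a [Q [Q a] a]]]] )]
  [Atom ( [Q a [Q a [Q [Q a [Q a]] a]]] )]
  [Atom ( [Q a [Q a [Q [Q [Q a] a] a]]] )]
  [Atom ( [Q a [Q [Q a [Q a [Q a]]] a]] )]
  [Atom ( [Q a [Q [Q a [Q [Q a] a]] a]] )]

16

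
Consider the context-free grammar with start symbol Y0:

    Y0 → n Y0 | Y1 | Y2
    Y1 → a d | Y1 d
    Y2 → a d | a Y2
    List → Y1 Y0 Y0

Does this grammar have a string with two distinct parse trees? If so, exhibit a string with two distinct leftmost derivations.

Ambiguous

Witness: a d

Derivation 1: Y0 ⇒ Y1 ⇒ a d
Derivation 2: Y0 ⇒ Y2 ⇒ a d

Two distinct leftmost derivations for the same string.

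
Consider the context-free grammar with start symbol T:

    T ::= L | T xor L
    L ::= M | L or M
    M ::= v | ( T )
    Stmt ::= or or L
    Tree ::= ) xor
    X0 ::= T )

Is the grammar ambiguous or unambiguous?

(Stmt, Tree, X0 are unreachable from T, so their rules don't affect L(T).) The grammar is stratified — T handles 'xor' (left-recursive), L handles 'or', M atoms. Each operator has a fixed associativity and precedence level, so every string has one parse.

Unambiguous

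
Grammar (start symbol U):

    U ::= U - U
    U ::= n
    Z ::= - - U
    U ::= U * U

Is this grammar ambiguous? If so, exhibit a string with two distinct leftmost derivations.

Witness: n * n * n

Derivation 1: U ⇒ U * U ⇒ n * U ⇒ n * U * U ⇒ n * n * U ⇒ n * n * n
Derivation 2: U ⇒ U * U ⇒ U * U * U ⇒ n * U * U ⇒ n * n * U ⇒ n * n * n

Two distinct leftmost derivations for the same string.

Ambiguous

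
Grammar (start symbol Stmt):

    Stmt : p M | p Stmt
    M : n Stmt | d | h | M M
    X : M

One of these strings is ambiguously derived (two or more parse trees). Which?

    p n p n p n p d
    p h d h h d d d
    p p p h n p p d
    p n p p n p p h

p n p n p n p d: 1 tree
p h d h h d d d: 132 trees
p p p h n p p d: 1 tree
p n p p n p p h: 1 tree

p h d h h d d d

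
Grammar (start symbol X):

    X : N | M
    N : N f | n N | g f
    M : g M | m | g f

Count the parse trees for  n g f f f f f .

5

Parse trees for n g f f f f f:
  [X [N [N [N [N [N n [N g f]] f] f] f] f]]
  [X [N [N [N [N n [N [N g f] f]] f] f] f]]
  [X [N [N [N n [N [N [N g f] f] f]] f] f]]
  [X [N [N n [N [N [N [N g f] f] f] f]] f]]
  [X [N n [N [N [N [N [N g f] f] f] f] f]]]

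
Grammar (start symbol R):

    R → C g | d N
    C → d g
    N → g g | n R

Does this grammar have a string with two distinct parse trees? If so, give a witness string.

Ambiguous

Witness: d g g

Derivation 1: R ⇒ C g ⇒ d g g
Derivation 2: R ⇒ d N ⇒ d g g

Two distinct leftmost derivations for the same string.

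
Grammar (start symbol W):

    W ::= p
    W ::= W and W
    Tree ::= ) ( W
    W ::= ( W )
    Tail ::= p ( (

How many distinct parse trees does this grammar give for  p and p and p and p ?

Parse trees for p and p and p and p:
  [W [W p] and [W [W p] and [W [W p] and [W p]]]]
  [W [W p] and [W [W [W p] and [W p]] and [W p]]]
  [W [W [W p] and [W p]] and [W [W p] and [W p]]]
  [W [W [W p] and [W [W p] and [W p]]] and [W p]]
  [W [W [W [W p] and [W p]] and [W p]] and [W p]]

5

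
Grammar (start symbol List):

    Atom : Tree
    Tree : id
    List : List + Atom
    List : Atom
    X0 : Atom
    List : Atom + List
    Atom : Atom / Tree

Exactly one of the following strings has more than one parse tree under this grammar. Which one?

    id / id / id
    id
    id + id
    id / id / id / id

id / id / id: 1 tree
id: 1 tree
id + id: 2 trees
id / id / id / id: 1 tree

id + id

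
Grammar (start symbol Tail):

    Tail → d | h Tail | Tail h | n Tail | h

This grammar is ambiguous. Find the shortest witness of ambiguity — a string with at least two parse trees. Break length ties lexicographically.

length 1: no string has ≥2 trees
length 2: h h has 2 parse trees

Two derivations of h h:
  Tail ⇒ h Tail ⇒ h h
  Tail ⇒ Tail h ⇒ h h

h h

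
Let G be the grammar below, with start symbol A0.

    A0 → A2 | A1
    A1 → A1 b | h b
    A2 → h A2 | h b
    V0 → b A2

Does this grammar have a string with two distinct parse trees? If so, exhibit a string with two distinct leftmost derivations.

Witness: h b

Derivation 1: A0 ⇒ A2 ⇒ h b
Derivation 2: A0 ⇒ A1 ⇒ h b

Two distinct leftmost derivations for the same string.

Ambiguous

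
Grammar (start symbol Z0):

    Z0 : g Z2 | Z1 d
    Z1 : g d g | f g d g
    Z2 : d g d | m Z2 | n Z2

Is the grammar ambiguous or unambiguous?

Witness: g d g d

Derivation 1: Z0 ⇒ g Z2 ⇒ g d g d
Derivation 2: Z0 ⇒ Z1 d ⇒ g d g d

Two distinct leftmost derivations for the same string.

Ambiguous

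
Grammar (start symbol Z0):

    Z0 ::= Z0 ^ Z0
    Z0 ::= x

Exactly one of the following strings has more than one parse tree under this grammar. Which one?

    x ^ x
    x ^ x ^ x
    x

x ^ x: 1 tree
x ^ x ^ x: 2 trees
x: 1 tree

x ^ x ^ x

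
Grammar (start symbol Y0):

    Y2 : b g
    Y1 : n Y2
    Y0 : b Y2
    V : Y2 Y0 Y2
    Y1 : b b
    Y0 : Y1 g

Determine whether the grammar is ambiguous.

Ambiguous

Witness: b b g

Derivation 1: Y0 ⇒ b Y2 ⇒ b b g
Derivation 2: Y0 ⇒ Y1 g ⇒ b b g

Two distinct leftmost derivations for the same string.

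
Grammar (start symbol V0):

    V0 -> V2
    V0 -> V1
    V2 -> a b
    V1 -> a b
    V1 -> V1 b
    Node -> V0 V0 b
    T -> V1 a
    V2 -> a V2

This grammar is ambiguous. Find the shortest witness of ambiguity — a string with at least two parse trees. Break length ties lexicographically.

length 2: a b has 2 parse trees

Two derivations of a b:
  V0 ⇒ V2 ⇒ a b
  V0 ⇒ V1 ⇒ a b

a b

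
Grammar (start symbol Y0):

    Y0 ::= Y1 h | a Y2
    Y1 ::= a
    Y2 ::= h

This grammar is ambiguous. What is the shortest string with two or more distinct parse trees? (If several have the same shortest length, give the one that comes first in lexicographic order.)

a h

length 2: a h has 2 parse trees

Two derivations of a h:
  Y0 ⇒ Y1 h ⇒ a h
  Y0 ⇒ a Y2 ⇒ a h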